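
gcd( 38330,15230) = 10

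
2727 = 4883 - 2156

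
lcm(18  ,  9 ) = 18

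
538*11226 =6039588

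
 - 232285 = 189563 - 421848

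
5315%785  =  605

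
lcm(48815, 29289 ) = 146445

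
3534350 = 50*70687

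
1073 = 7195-6122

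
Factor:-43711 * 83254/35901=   - 3639115594/35901 = - 2^1*3^( - 2)*3989^( - 1)*41627^1*43711^1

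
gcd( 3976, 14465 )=1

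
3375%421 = 7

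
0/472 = 0 = 0.00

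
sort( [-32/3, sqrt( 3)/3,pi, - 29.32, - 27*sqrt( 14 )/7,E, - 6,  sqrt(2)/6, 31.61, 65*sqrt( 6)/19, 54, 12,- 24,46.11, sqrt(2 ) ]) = [ - 29.32, - 24, - 27*sqrt (14)/7, - 32/3, - 6,sqrt( 2) /6,sqrt( 3)/3,sqrt( 2),E,pi,65*sqrt( 6)/19,12,31.61,46.11, 54]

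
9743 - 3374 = 6369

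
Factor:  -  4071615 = -3^1 * 5^1*521^2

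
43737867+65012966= 108750833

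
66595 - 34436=32159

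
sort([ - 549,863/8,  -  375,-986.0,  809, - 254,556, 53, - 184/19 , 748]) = [-986.0,-549,-375, - 254, -184/19,53,863/8,556,748, 809] 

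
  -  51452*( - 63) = 3241476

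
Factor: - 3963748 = -2^2*83^1*11939^1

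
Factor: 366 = 2^1*3^1 * 61^1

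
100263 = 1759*57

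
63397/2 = 31698 + 1/2 = 31698.50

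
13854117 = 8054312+5799805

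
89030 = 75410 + 13620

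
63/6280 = 63/6280 = 0.01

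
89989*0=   0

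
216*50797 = 10972152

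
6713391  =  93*72187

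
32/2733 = 32/2733  =  0.01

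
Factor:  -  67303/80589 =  - 3^( - 1)*17^1*37^1 * 107^1*26863^(-1)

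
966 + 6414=7380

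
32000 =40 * 800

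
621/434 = 621/434 = 1.43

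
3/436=3/436  =  0.01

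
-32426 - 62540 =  - 94966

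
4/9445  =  4/9445  =  0.00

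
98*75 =7350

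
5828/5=1165+3/5 = 1165.60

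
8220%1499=725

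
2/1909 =2/1909 = 0.00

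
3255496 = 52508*62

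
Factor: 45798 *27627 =1265261346=2^1*3^2*17^1*449^1*9209^1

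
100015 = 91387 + 8628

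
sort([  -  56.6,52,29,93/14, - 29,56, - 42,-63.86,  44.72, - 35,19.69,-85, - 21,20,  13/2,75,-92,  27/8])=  [-92, - 85 , - 63.86,-56.6,-42 , - 35, - 29, - 21,27/8, 13/2, 93/14,19.69, 20 , 29,44.72,52,56,75] 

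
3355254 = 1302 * 2577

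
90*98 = 8820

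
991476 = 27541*36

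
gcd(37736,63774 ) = 2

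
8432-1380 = 7052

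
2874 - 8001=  - 5127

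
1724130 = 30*57471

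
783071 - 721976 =61095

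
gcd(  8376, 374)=2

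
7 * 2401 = 16807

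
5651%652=435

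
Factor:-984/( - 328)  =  3 = 3^1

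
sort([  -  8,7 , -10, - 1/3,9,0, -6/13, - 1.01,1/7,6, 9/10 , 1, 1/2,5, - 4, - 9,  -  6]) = [- 10, - 9,-8, - 6,-4, - 1.01, - 6/13,-1/3,  0, 1/7,1/2,9/10,  1,5  ,  6,  7, 9]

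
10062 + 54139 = 64201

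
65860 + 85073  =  150933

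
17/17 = 1 = 1.00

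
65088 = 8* 8136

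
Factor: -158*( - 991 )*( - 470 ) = - 73591660= - 2^2*5^1 * 47^1*79^1*991^1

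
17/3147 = 17/3147 = 0.01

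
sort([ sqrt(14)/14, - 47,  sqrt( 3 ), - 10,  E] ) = [-47, - 10 , sqrt(14 ) /14,sqrt(3),  E]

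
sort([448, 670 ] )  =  [448, 670]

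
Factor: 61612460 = 2^2 *5^1*7^1*13^1*97^1*349^1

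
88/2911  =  88/2911  =  0.03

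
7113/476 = 7113/476 = 14.94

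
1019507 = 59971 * 17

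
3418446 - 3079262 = 339184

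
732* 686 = 502152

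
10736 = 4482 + 6254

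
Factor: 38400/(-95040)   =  -40/99= - 2^3*3^(-2)*5^1*11^( - 1)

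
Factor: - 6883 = -6883^1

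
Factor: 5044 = 2^2*13^1*97^1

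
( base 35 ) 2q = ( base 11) 88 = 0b1100000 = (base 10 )96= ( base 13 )75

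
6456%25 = 6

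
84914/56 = 1516 + 9/28 = 1516.32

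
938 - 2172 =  - 1234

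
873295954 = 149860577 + 723435377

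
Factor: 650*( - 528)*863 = - 296181600 = - 2^5 *3^1* 5^2*11^1*13^1*863^1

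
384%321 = 63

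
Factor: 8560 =2^4*5^1*107^1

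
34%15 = 4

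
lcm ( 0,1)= 0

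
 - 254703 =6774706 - 7029409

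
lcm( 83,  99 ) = 8217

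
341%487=341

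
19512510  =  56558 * 345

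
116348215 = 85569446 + 30778769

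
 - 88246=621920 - 710166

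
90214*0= 0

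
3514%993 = 535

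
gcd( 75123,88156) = 1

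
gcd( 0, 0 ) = 0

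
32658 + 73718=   106376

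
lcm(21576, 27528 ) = 798312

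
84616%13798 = 1828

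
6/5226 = 1/871= 0.00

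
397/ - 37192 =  - 397/37192 = - 0.01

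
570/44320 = 57/4432 = 0.01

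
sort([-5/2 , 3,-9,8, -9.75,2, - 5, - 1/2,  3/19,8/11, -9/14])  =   [-9.75, - 9, - 5,-5/2, - 9/14,-1/2,  3/19, 8/11,2,3 , 8 ]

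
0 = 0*5433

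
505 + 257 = 762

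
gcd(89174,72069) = 1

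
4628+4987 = 9615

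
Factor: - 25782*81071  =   - 2^1*3^1 * 4297^1*81071^1 = -2090172522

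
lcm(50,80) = 400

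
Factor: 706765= 5^1*141353^1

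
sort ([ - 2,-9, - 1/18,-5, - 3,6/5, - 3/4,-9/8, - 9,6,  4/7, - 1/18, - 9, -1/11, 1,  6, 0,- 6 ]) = [ - 9,  -  9, - 9, -6,- 5,  -  3, - 2, - 9/8, -3/4, -1/11,-1/18, - 1/18,0,4/7, 1,6/5,6,6 ] 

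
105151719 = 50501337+54650382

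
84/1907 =84/1907 = 0.04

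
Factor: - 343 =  - 7^3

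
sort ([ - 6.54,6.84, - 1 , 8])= [-6.54, - 1,6.84, 8]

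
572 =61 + 511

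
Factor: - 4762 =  - 2^1*2381^1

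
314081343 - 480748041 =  - 166666698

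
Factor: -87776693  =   - 139^1*631487^1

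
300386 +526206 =826592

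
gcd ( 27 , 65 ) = 1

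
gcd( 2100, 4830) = 210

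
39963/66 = 605 + 1/2 = 605.50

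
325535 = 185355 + 140180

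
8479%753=196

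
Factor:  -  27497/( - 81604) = 2^( - 2 )*23^( - 1 )*31^1 = 31/92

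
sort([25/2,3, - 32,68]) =[ - 32, 3,25/2,68 ]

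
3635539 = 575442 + 3060097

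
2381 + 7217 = 9598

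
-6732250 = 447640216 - 454372466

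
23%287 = 23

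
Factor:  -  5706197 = -7^2*101^1*1153^1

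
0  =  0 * 7499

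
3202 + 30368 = 33570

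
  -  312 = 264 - 576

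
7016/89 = 78 +74/89 = 78.83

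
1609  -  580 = 1029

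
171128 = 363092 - 191964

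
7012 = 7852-840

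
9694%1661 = 1389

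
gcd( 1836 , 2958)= 102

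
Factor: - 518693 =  - 7^1*74099^1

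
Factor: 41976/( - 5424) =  - 1749/226=- 2^(  -  1 )*3^1 * 11^1 * 53^1*113^(-1) 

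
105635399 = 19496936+86138463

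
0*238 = 0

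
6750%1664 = 94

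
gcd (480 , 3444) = 12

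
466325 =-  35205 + 501530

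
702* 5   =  3510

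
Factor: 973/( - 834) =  - 2^( - 1)*3^( - 1)*7^1 = - 7/6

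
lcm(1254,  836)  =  2508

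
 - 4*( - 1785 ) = 7140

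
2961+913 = 3874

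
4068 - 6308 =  - 2240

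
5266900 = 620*8495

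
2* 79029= 158058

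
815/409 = 1 +406/409 = 1.99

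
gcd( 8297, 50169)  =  1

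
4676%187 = 1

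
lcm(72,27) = 216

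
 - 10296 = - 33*312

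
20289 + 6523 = 26812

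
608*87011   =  52902688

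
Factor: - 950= - 2^1*5^2*19^1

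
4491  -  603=3888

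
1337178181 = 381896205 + 955281976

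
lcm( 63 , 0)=0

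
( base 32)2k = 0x54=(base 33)2I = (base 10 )84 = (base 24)3c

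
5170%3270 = 1900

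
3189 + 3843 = 7032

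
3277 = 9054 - 5777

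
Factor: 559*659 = 13^1*43^1 * 659^1 = 368381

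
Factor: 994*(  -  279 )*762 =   -  2^2* 3^3 *7^1*31^1*71^1*127^1 = - 211322412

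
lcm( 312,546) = 2184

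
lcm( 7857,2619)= 7857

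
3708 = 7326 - 3618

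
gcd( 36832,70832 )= 16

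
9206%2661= 1223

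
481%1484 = 481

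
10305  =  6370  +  3935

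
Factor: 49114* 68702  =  2^2 * 13^1*1889^1*34351^1  =  3374230028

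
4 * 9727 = 38908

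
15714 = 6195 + 9519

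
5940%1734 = 738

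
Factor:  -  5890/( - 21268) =2^( - 1)*5^1*13^( - 1 )*19^1*31^1*409^ ( - 1) = 2945/10634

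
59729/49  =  1218+ 47/49  =  1218.96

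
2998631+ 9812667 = 12811298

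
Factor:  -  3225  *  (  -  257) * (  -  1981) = - 1641902325 = - 3^1*5^2*7^1*43^1*257^1 *283^1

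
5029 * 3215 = 16168235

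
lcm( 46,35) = 1610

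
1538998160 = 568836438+970161722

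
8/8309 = 8/8309 =0.00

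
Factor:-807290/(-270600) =179/60  =  2^( - 2)*3^(-1 )*5^(-1 )*179^1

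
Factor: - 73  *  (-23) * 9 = 15111 = 3^2*23^1*73^1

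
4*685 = 2740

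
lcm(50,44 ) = 1100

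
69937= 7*9991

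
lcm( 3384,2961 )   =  23688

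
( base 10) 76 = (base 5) 301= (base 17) 48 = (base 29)2I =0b1001100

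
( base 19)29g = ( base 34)QP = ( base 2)1110001101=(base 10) 909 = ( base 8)1615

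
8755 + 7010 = 15765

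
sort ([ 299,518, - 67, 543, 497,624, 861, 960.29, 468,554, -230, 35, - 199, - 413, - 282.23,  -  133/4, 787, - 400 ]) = [ - 413 , - 400, - 282.23 , - 230, - 199, - 67, - 133/4,  35 , 299, 468, 497, 518, 543, 554,624,787,861,  960.29]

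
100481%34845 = 30791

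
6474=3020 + 3454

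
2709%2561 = 148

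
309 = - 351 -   -  660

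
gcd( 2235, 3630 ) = 15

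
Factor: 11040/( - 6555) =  -32/19=- 2^5 * 19^(-1 )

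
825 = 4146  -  3321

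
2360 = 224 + 2136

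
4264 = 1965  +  2299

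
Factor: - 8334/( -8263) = 2^1 * 3^2*463^1*8263^ ( -1)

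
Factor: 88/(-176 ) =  - 2^(  -  1) = - 1/2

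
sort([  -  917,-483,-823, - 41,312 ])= [ - 917, - 823, - 483, - 41, 312 ]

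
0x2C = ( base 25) 1J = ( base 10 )44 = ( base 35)19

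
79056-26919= 52137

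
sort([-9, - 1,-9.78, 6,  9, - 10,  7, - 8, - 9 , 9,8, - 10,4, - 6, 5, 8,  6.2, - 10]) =[ - 10, - 10 , - 10, - 9.78, - 9, - 9, - 8, - 6, -1,4 , 5,6, 6.2,7, 8,8,9,9 ] 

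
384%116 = 36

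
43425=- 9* ( - 4825 )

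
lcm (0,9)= 0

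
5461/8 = 682 + 5/8 = 682.62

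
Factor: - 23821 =-7^1*41^1 *83^1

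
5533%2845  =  2688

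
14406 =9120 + 5286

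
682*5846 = 3986972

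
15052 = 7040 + 8012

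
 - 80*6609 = -528720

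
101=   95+6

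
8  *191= 1528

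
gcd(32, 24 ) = 8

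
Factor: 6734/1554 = 13/3  =  3^( - 1 )*13^1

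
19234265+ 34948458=54182723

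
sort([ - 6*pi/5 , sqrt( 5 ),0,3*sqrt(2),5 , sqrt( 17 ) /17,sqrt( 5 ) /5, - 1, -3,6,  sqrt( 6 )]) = [-6*pi/5, - 3,- 1, 0, sqrt( 17)/17, sqrt( 5 )/5, sqrt(5),sqrt( 6 ), 3 * sqrt( 2 ), 5, 6]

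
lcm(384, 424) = 20352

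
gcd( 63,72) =9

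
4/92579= 4/92579 = 0.00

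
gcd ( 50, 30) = 10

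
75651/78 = 25217/26 = 969.88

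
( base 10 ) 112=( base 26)48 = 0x70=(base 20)5C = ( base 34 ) 3A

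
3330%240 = 210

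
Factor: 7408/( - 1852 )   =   - 2^2=- 4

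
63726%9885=4416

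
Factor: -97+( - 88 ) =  - 5^1*37^1 = - 185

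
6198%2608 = 982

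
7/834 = 7/834 = 0.01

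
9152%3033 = 53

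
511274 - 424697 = 86577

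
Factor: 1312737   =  3^1*467^1*937^1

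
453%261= 192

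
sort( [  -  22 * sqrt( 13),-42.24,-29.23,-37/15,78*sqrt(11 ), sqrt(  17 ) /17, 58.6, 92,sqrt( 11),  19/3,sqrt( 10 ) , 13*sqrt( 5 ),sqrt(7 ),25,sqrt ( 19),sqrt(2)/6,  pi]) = [-22*sqrt( 13 ), -42.24  ,  -  29.23,-37/15,sqrt( 2) /6,sqrt( 17)/17,sqrt(7 ),pi,sqrt( 10), sqrt( 11), sqrt(19), 19/3,25,13*sqrt( 5 ),58.6,92, 78*sqrt( 11 )]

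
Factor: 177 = 3^1 * 59^1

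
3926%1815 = 296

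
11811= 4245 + 7566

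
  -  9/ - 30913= 9/30913 = 0.00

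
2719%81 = 46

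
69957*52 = 3637764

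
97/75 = 1+22/75 = 1.29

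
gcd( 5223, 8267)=1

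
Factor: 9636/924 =73/7 = 7^(-1 )*73^1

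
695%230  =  5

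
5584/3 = 5584/3 = 1861.33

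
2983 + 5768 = 8751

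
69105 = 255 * 271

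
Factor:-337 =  - 337^1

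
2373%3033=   2373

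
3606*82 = 295692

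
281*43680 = 12274080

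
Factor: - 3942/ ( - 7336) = 1971/3668 = 2^(-2)*3^3*7^( - 1) * 73^1*131^(- 1)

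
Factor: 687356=2^2*227^1*757^1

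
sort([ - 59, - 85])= [-85,-59 ] 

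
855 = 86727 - 85872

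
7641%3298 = 1045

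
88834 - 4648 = 84186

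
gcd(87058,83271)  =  1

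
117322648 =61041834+56280814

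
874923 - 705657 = 169266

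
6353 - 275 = 6078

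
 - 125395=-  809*155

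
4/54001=4/54001 = 0.00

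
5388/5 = 1077 + 3/5 = 1077.60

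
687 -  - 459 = 1146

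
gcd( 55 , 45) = 5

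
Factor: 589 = 19^1*31^1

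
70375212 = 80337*876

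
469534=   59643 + 409891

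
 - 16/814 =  - 8/407 = - 0.02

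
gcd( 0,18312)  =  18312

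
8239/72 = 8239/72 =114.43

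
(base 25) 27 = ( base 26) 25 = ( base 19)30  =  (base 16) 39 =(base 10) 57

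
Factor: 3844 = 2^2*31^2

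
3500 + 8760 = 12260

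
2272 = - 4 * ( - 568) 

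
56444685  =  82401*685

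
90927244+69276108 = 160203352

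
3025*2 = 6050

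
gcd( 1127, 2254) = 1127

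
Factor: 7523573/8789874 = 2^( - 1 ) * 3^(  -  1)*467^( - 1) *3137^( - 1)*7523573^1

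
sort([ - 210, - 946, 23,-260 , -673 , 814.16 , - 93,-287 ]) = [-946, - 673,-287,-260, - 210, - 93, 23  ,  814.16]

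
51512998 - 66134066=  - 14621068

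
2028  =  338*6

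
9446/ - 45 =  - 9446/45 = - 209.91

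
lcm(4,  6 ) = 12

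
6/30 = 1/5 = 0.20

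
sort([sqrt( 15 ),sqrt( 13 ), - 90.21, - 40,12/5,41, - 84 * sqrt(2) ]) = [-84 *sqrt( 2 ), - 90.21,-40,12/5,sqrt( 13 ),sqrt( 15 ),41] 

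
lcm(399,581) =33117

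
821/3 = 273 + 2/3=273.67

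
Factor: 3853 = 3853^1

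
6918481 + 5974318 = 12892799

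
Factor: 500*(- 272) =-2^6*5^3*17^1 = - 136000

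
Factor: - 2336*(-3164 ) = 7391104 = 2^7*7^1*73^1*113^1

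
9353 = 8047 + 1306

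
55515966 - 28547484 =26968482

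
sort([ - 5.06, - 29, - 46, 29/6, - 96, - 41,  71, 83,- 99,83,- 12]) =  [ -99, - 96, - 46 , - 41, - 29, - 12, -5.06, 29/6,71,  83,83]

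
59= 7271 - 7212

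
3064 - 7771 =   -  4707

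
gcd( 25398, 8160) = 102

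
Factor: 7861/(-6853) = -11^( - 1 )* 89^( - 1 )*1123^1=-1123/979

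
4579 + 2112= 6691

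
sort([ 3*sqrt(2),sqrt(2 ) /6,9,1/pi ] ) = [sqrt(2)/6,1/pi,3*sqrt(2),9] 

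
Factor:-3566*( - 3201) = 2^1 *3^1* 11^1*97^1*1783^1 = 11414766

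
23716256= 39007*608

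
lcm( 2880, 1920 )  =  5760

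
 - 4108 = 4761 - 8869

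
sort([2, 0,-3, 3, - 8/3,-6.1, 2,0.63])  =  [ - 6.1, - 3, - 8/3,0,0.63, 2, 2 , 3]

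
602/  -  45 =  - 602/45 = - 13.38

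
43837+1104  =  44941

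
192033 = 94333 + 97700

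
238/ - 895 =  - 1 + 657/895 = - 0.27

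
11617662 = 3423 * 3394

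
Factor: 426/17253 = 2^1*3^ ( - 4) = 2/81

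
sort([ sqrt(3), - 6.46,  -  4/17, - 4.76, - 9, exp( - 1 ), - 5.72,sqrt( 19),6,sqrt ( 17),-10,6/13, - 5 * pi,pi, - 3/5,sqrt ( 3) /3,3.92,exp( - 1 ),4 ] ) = [-5*pi, - 10, - 9, - 6.46, - 5.72, -4.76, - 3/5, - 4/17,exp ( - 1 ),exp( - 1 ),  6/13, sqrt ( 3 )/3 , sqrt(3 ),pi,  3.92,4, sqrt(17 ),sqrt(19 ),6 ] 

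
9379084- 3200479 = 6178605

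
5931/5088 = 1977/1696 = 1.17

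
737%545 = 192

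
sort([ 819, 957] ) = [819, 957] 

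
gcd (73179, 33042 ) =3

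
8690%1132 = 766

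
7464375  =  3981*1875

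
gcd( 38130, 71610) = 930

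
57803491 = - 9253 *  (  -  6247 )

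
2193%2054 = 139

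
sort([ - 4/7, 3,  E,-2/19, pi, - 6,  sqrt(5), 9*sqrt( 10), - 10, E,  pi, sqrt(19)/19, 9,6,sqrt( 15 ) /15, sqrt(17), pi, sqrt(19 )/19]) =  [  -  10, - 6,  -  4/7,- 2/19, sqrt (19) /19,  sqrt(19 )/19,sqrt( 15) /15,sqrt(5) , E, E,3, pi,pi, pi,sqrt(17 ),  6, 9, 9*sqrt(10)] 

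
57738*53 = 3060114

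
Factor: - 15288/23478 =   -  28/43 = -2^2 * 7^1*43^(- 1 )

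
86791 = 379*229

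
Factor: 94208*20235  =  1906298880 = 2^12*3^1*5^1*19^1*  23^1*71^1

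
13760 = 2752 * 5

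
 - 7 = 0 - 7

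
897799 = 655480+242319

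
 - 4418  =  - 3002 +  - 1416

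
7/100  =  7/100 = 0.07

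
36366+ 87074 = 123440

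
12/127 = 12/127 = 0.09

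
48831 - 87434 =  - 38603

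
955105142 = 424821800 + 530283342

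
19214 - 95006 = - 75792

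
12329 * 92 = 1134268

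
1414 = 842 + 572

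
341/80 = 4 + 21/80= 4.26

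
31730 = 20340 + 11390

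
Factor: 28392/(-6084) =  - 14/3 = - 2^1 * 3^(-1 ) * 7^1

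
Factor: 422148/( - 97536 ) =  - 277/64 = -2^( - 6 )*277^1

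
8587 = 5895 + 2692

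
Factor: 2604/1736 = 2^( - 1)* 3^1 = 3/2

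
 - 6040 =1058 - 7098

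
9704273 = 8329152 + 1375121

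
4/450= 2/225 = 0.01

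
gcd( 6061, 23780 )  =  29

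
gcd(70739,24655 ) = 1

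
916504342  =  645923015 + 270581327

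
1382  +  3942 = 5324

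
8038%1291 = 292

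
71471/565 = 126+281/565 = 126.50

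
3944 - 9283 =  - 5339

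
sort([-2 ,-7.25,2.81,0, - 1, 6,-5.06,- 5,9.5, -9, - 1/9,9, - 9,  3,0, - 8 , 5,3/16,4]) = [ - 9,  -  9, - 8, - 7.25, - 5.06, - 5,  -  2  , - 1, - 1/9, 0 , 0, 3/16,2.81 , 3, 4, 5,6,9,9.5 ] 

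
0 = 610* 0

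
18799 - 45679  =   - 26880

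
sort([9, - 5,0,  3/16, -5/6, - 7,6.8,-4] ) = [ - 7,- 5, - 4,  -  5/6, 0, 3/16,  6.8,  9] 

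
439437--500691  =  940128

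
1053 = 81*13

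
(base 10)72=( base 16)48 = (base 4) 1020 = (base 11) 66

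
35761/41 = 35761/41  =  872.22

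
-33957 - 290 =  - 34247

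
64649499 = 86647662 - 21998163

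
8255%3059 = 2137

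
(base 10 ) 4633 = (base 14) 198D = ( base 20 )BBD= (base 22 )9CD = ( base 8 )11031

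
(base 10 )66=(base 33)20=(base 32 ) 22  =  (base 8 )102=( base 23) 2K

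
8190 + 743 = 8933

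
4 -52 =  - 48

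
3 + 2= 5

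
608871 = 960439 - 351568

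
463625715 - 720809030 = - 257183315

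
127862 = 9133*14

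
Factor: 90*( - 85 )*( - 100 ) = 765000 = 2^3*3^2*5^4*17^1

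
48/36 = 4/3  =  1.33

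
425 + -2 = 423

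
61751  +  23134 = 84885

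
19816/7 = 19816/7 = 2830.86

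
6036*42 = 253512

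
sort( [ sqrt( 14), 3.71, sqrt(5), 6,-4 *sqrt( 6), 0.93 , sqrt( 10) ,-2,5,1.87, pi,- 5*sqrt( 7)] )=[  -  5 * sqrt(7), - 4*sqrt( 6 ), - 2, 0.93, 1.87,sqrt( 5), pi,  sqrt(10 ),3.71, sqrt( 14),5, 6]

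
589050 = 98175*6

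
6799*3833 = 26060567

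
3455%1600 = 255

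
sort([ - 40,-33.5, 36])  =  [-40,-33.5,36 ]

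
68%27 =14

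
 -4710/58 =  - 82+23/29 = - 81.21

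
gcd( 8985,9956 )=1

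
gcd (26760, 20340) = 60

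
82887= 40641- - 42246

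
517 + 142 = 659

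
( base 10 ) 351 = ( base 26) DD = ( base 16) 15F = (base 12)253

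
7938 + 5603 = 13541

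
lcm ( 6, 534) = 534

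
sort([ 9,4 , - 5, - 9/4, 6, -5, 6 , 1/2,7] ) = [-5,-5,-9/4 , 1/2, 4, 6, 6,7, 9]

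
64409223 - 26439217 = 37970006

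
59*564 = 33276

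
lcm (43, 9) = 387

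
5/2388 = 5/2388 = 0.00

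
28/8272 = 7/2068=0.00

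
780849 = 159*4911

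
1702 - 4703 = - 3001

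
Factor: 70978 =2^1 * 23^1*1543^1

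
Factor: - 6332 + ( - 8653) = -14985 = - 3^4*5^1*37^1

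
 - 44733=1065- 45798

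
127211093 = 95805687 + 31405406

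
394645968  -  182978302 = 211667666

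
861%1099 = 861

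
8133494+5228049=13361543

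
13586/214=6793/107 = 63.49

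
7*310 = 2170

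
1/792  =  1/792 = 0.00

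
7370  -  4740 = 2630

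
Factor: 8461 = 8461^1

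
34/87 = 34/87 = 0.39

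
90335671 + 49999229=140334900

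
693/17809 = 63/1619 = 0.04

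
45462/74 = 614 + 13/37  =  614.35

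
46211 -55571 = -9360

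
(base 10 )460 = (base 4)13030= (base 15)20A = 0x1CC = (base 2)111001100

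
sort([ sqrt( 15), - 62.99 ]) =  [ - 62.99,  sqrt( 15)] 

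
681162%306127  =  68908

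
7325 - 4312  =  3013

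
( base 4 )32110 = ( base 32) SK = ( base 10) 916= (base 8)1624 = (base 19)2A4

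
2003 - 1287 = 716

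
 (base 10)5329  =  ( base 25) 8d4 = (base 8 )12321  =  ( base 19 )EE9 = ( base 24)961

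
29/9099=29/9099 =0.00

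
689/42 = 16 + 17/42 = 16.40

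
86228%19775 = 7128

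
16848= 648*26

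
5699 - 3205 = 2494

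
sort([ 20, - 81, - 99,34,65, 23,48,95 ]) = [ - 99, - 81,20, 23,34, 48, 65,95 ] 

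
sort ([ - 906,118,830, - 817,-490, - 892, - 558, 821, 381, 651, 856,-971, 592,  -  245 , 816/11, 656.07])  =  [ -971, - 906, - 892,- 817,-558,  -  490,- 245, 816/11, 118, 381, 592, 651, 656.07, 821,830, 856 ] 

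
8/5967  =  8/5967  =  0.00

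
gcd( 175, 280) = 35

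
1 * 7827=7827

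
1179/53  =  1179/53 = 22.25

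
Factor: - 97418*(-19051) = 2^1*67^1 * 727^1*19051^1 = 1855910318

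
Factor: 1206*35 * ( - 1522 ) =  -64243620 = - 2^2*3^2*5^1* 7^1 * 67^1 * 761^1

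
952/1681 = 952/1681 = 0.57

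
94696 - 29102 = 65594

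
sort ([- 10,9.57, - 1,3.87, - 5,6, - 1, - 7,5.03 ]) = [ - 10, - 7,- 5,  -  1, - 1,3.87 , 5.03 , 6, 9.57]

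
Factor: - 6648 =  - 2^3*3^1*277^1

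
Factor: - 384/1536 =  - 1/4   =  - 2^( - 2)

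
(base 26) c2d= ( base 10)8177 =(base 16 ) 1ff1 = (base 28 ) AC1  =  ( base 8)17761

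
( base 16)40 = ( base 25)2E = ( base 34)1U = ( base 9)71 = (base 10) 64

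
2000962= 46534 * 43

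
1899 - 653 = 1246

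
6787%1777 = 1456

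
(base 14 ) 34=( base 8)56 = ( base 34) 1C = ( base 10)46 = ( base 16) 2e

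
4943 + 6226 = 11169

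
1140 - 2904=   -  1764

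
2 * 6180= 12360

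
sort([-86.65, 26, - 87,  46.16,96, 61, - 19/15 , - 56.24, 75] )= [ - 87, - 86.65, - 56.24, - 19/15, 26, 46.16, 61, 75,96] 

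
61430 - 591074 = -529644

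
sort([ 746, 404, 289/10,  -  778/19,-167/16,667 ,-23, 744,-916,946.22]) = [-916 , -778/19,-23, - 167/16,289/10,404, 667 , 744,746, 946.22]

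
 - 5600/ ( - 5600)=1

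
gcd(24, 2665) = 1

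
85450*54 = 4614300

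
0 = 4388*0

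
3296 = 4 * 824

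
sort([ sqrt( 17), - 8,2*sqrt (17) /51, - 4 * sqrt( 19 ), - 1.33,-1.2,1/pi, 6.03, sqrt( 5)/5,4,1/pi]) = [ - 4 * sqrt( 19), - 8, - 1.33, - 1.2, 2*sqrt( 17) /51,1/pi,1/pi, sqrt( 5)/5,4,sqrt( 17),6.03 ]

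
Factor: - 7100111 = -7100111^1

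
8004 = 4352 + 3652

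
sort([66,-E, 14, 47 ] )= [ - E,14,47,66 ] 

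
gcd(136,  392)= 8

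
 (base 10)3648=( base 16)e40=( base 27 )503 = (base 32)3i0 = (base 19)A20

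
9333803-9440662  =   -106859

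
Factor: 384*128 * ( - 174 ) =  -2^15*3^2 * 29^1= - 8552448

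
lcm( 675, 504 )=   37800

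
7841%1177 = 779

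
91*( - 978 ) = - 88998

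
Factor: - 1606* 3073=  - 4935238 = - 2^1 * 7^1*11^1*73^1*439^1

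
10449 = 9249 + 1200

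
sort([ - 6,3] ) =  [  -  6, 3]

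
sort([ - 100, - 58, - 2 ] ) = [ - 100, - 58, - 2 ] 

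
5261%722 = 207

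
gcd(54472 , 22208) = 8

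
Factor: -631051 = - 23^1*27437^1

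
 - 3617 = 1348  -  4965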